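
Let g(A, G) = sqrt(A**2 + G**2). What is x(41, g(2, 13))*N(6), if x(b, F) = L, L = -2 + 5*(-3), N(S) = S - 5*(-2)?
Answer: -272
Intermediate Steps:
N(S) = 10 + S (N(S) = S + 10 = 10 + S)
L = -17 (L = -2 - 15 = -17)
x(b, F) = -17
x(41, g(2, 13))*N(6) = -17*(10 + 6) = -17*16 = -272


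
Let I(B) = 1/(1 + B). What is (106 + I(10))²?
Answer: 1361889/121 ≈ 11255.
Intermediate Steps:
(106 + I(10))² = (106 + 1/(1 + 10))² = (106 + 1/11)² = (1167/11)² = 1361889/121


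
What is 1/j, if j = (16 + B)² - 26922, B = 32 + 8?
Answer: -1/23786 ≈ -4.2042e-5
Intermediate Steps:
B = 40
j = -23786 (j = (16 + 40)² - 26922 = 56² - 26922 = 3136 - 26922 = -23786)
1/j = 1/(-23786) = -1/23786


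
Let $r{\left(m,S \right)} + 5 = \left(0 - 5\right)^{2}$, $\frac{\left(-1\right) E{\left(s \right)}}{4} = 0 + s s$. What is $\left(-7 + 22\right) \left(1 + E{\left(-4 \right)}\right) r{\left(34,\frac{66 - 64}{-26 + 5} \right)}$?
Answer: $-18900$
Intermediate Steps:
$E{\left(s \right)} = - 4 s^{2}$ ($E{\left(s \right)} = - 4 \left(0 + s s\right) = - 4 \left(0 + s^{2}\right) = - 4 s^{2}$)
$r{\left(m,S \right)} = 20$ ($r{\left(m,S \right)} = -5 + \left(0 - 5\right)^{2} = -5 + \left(-5\right)^{2} = -5 + 25 = 20$)
$\left(-7 + 22\right) \left(1 + E{\left(-4 \right)}\right) r{\left(34,\frac{66 - 64}{-26 + 5} \right)} = \left(-7 + 22\right) \left(1 - 4 \left(-4\right)^{2}\right) 20 = 15 \left(1 - 64\right) 20 = 15 \left(-63\right) 20 = \left(-945\right) 20 = -18900$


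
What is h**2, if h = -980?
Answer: 960400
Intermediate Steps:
h**2 = (-980)**2 = 960400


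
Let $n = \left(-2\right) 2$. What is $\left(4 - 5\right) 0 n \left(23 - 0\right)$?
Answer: $0$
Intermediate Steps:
$n = -4$
$\left(4 - 5\right) 0 n \left(23 - 0\right) = \left(4 - 5\right) 0 \left(-4\right) \left(23 - 0\right) = \left(-1\right) 0 \left(-4\right) \left(23 + 0\right) = 0 \left(-4\right) 23 = 0 \cdot 23 = 0$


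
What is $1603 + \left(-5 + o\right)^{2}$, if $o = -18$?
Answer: $2132$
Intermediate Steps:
$1603 + \left(-5 + o\right)^{2} = 1603 + \left(-5 - 18\right)^{2} = 1603 + \left(-23\right)^{2} = 1603 + 529 = 2132$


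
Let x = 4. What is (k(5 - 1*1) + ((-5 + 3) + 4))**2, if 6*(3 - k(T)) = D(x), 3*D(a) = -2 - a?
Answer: 256/9 ≈ 28.444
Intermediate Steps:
D(a) = -2/3 - a/3 (D(a) = (-2 - a)/3 = -2/3 - a/3)
k(T) = 10/3 (k(T) = 3 - (-2/3 - 1/3*4)/6 = 3 - (-2/3 - 4/3)/6 = 3 - 1/6*(-2) = 3 + 1/3 = 10/3)
(k(5 - 1*1) + ((-5 + 3) + 4))**2 = (10/3 + ((-5 + 3) + 4))**2 = (10/3 + (-2 + 4))**2 = (10/3 + 2)**2 = (16/3)**2 = 256/9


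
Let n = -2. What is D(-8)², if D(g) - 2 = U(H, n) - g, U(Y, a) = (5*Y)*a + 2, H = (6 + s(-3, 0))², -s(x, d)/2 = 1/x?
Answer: 15147664/81 ≈ 1.8701e+5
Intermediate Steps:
s(x, d) = -2/x
H = 400/9 (H = (6 - 2/(-3))² = (6 - 2*(-⅓))² = (6 + ⅔)² = (20/3)² = 400/9 ≈ 44.444)
U(Y, a) = 2 + 5*Y*a (U(Y, a) = 5*Y*a + 2 = 2 + 5*Y*a)
D(g) = -3964/9 - g (D(g) = 2 + ((2 + 5*(400/9)*(-2)) - g) = 2 + ((2 - 4000/9) - g) = 2 + (-3982/9 - g) = -3964/9 - g)
D(-8)² = (-3964/9 - 1*(-8))² = (-3964/9 + 8)² = (-3892/9)² = 15147664/81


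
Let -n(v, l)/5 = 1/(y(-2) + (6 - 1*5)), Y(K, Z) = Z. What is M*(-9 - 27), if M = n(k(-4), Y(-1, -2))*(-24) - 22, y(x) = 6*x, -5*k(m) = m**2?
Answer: 13032/11 ≈ 1184.7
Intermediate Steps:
k(m) = -m**2/5
n(v, l) = 5/11 (n(v, l) = -5/(6*(-2) + (6 - 1*5)) = -5/(-12 + (6 - 5)) = -5/(-12 + 1) = -5/(-11) = -5*(-1/11) = 5/11)
M = -362/11 (M = (5/11)*(-24) - 22 = -120/11 - 22 = -362/11 ≈ -32.909)
M*(-9 - 27) = -362*(-9 - 27)/11 = -362/11*(-36) = 13032/11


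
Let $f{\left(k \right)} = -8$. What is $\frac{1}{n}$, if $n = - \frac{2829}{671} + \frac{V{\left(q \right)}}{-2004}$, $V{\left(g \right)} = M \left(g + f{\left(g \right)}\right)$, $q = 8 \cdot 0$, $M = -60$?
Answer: $- \frac{112057}{499283} \approx -0.22444$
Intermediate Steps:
$q = 0$
$V{\left(g \right)} = 480 - 60 g$ ($V{\left(g \right)} = - 60 \left(g - 8\right) = - 60 \left(-8 + g\right) = 480 - 60 g$)
$n = - \frac{499283}{112057}$ ($n = - \frac{2829}{671} + \frac{480 - 0}{-2004} = \left(-2829\right) \frac{1}{671} + \left(480 + 0\right) \left(- \frac{1}{2004}\right) = - \frac{2829}{671} + 480 \left(- \frac{1}{2004}\right) = - \frac{2829}{671} - \frac{40}{167} = - \frac{499283}{112057} \approx -4.4556$)
$\frac{1}{n} = \frac{1}{- \frac{499283}{112057}} = - \frac{112057}{499283}$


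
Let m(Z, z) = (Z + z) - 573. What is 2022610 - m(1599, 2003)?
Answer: 2019581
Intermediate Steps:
m(Z, z) = -573 + Z + z
2022610 - m(1599, 2003) = 2022610 - (-573 + 1599 + 2003) = 2022610 - 1*3029 = 2022610 - 3029 = 2019581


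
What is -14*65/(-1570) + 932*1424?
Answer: 208365467/157 ≈ 1.3272e+6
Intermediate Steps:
-14*65/(-1570) + 932*1424 = -910*(-1/1570) + 1327168 = 91/157 + 1327168 = 208365467/157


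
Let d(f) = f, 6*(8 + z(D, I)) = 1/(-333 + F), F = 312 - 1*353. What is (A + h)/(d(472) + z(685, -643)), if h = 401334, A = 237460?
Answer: 1433453736/1041215 ≈ 1376.7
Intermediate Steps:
F = -41 (F = 312 - 353 = -41)
z(D, I) = -17953/2244 (z(D, I) = -8 + 1/(6*(-333 - 41)) = -8 + (1/6)/(-374) = -8 + (1/6)*(-1/374) = -8 - 1/2244 = -17953/2244)
(A + h)/(d(472) + z(685, -643)) = (237460 + 401334)/(472 - 17953/2244) = 638794/(1041215/2244) = 638794*(2244/1041215) = 1433453736/1041215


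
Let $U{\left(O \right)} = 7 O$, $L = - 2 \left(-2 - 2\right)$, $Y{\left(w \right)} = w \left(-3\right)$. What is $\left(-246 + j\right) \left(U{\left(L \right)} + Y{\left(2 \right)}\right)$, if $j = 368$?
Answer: $6100$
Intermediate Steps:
$Y{\left(w \right)} = - 3 w$
$L = 8$ ($L = - 2 \left(-2 - 2\right) = \left(-2\right) \left(-4\right) = 8$)
$\left(-246 + j\right) \left(U{\left(L \right)} + Y{\left(2 \right)}\right) = \left(-246 + 368\right) \left(7 \cdot 8 - 6\right) = 122 \left(56 - 6\right) = 122 \cdot 50 = 6100$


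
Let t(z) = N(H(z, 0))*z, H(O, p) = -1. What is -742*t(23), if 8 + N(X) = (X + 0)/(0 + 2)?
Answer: 145061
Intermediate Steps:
N(X) = -8 + X/2 (N(X) = -8 + (X + 0)/(0 + 2) = -8 + X/2)
t(z) = -17*z/2 (t(z) = (-8 + (1/2)*(-1))*z = (-8 - 1/2)*z = -17*z/2)
-742*t(23) = -(-6307)*23 = -742*(-391/2) = 145061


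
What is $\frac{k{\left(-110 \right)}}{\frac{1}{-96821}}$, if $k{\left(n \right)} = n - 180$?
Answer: $28078090$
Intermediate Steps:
$k{\left(n \right)} = -180 + n$
$\frac{k{\left(-110 \right)}}{\frac{1}{-96821}} = \frac{-180 - 110}{\frac{1}{-96821}} = - \frac{290}{- \frac{1}{96821}} = \left(-290\right) \left(-96821\right) = 28078090$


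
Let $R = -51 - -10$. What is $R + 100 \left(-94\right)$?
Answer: $-9441$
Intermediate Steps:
$R = -41$ ($R = -51 + 10 = -41$)
$R + 100 \left(-94\right) = -41 + 100 \left(-94\right) = -41 - 9400 = -9441$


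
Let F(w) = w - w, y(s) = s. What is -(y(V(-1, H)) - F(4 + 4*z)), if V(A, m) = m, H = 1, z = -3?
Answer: -1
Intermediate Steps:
F(w) = 0
-(y(V(-1, H)) - F(4 + 4*z)) = -(1 - 1*0) = -(1 + 0) = -1*1 = -1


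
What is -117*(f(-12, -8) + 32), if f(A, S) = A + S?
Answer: -1404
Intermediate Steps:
-117*(f(-12, -8) + 32) = -117*((-12 - 8) + 32) = -117*(-20 + 32) = -117*12 = -1404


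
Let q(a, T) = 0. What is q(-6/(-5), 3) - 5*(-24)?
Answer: 120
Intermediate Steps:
q(-6/(-5), 3) - 5*(-24) = 0 - 5*(-24) = 0 + 120 = 120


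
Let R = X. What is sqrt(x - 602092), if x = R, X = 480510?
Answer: I*sqrt(121582) ≈ 348.69*I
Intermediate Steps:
R = 480510
x = 480510
sqrt(x - 602092) = sqrt(480510 - 602092) = sqrt(-121582) = I*sqrt(121582)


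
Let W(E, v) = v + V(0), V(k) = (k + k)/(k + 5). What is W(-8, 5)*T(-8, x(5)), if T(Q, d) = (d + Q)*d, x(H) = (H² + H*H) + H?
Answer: 12925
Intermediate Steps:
x(H) = H + 2*H² (x(H) = (H² + H²) + H = 2*H² + H = H + 2*H²)
V(k) = 2*k/(5 + k) (V(k) = (2*k)/(5 + k) = 2*k/(5 + k))
T(Q, d) = d*(Q + d) (T(Q, d) = (Q + d)*d = d*(Q + d))
W(E, v) = v (W(E, v) = v + 2*0/(5 + 0) = v + 2*0/5 = v + 2*0*(⅕) = v + 0 = v)
W(-8, 5)*T(-8, x(5)) = 5*((5*(1 + 2*5))*(-8 + 5*(1 + 2*5))) = 5*((5*(1 + 10))*(-8 + 5*(1 + 10))) = 5*((5*11)*(-8 + 5*11)) = 5*(55*(-8 + 55)) = 5*(55*47) = 5*2585 = 12925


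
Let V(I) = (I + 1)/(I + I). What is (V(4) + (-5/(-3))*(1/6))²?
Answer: 4225/5184 ≈ 0.81501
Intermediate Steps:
V(I) = (1 + I)/(2*I) (V(I) = (1 + I)/((2*I)) = (1 + I)*(1/(2*I)) = (1 + I)/(2*I))
(V(4) + (-5/(-3))*(1/6))² = ((½)*(1 + 4)/4 + (-5/(-3))*(1/6))² = ((½)*(¼)*5 + (-5*(-⅓))*(1*(⅙)))² = (5/8 + (5/3)*(⅙))² = (5/8 + 5/18)² = (65/72)² = 4225/5184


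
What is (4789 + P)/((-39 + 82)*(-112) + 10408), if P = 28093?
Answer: 16441/2796 ≈ 5.8802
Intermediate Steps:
(4789 + P)/((-39 + 82)*(-112) + 10408) = (4789 + 28093)/((-39 + 82)*(-112) + 10408) = 32882/(43*(-112) + 10408) = 32882/(-4816 + 10408) = 32882/5592 = 32882*(1/5592) = 16441/2796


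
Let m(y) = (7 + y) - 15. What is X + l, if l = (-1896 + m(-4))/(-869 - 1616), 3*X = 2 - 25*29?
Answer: -596977/2485 ≈ -240.23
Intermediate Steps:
m(y) = -8 + y
X = -241 (X = (2 - 25*29)/3 = (2 - 725)/3 = (⅓)*(-723) = -241)
l = 1908/2485 (l = (-1896 + (-8 - 4))/(-869 - 1616) = (-1896 - 12)/(-2485) = -1908*(-1/2485) = 1908/2485 ≈ 0.76781)
X + l = -241 + 1908/2485 = -596977/2485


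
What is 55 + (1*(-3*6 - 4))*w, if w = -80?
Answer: 1815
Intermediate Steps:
55 + (1*(-3*6 - 4))*w = 55 + (1*(-3*6 - 4))*(-80) = 55 + (1*(-18 - 4))*(-80) = 55 + (1*(-22))*(-80) = 55 - 22*(-80) = 55 + 1760 = 1815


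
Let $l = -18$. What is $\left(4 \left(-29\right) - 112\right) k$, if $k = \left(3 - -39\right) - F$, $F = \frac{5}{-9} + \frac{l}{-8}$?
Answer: $- \frac{27569}{3} \approx -9189.7$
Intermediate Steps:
$F = \frac{61}{36}$ ($F = \frac{5}{-9} - \frac{18}{-8} = 5 \left(- \frac{1}{9}\right) - - \frac{9}{4} = - \frac{5}{9} + \frac{9}{4} = \frac{61}{36} \approx 1.6944$)
$k = \frac{1451}{36}$ ($k = \left(3 - -39\right) - \frac{61}{36} = \left(3 + 39\right) - \frac{61}{36} = 42 - \frac{61}{36} = \frac{1451}{36} \approx 40.306$)
$\left(4 \left(-29\right) - 112\right) k = \left(4 \left(-29\right) - 112\right) \frac{1451}{36} = \left(-116 - 112\right) \frac{1451}{36} = \left(-228\right) \frac{1451}{36} = - \frac{27569}{3}$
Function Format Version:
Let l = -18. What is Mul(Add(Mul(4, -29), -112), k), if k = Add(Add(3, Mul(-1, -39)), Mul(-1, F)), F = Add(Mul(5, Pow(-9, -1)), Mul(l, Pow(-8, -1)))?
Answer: Rational(-27569, 3) ≈ -9189.7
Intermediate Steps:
F = Rational(61, 36) (F = Add(Mul(5, Pow(-9, -1)), Mul(-18, Pow(-8, -1))) = Add(Mul(5, Rational(-1, 9)), Mul(-18, Rational(-1, 8))) = Add(Rational(-5, 9), Rational(9, 4)) = Rational(61, 36) ≈ 1.6944)
k = Rational(1451, 36) (k = Add(Add(3, Mul(-1, -39)), Mul(-1, Rational(61, 36))) = Add(Add(3, 39), Rational(-61, 36)) = Add(42, Rational(-61, 36)) = Rational(1451, 36) ≈ 40.306)
Mul(Add(Mul(4, -29), -112), k) = Mul(Add(Mul(4, -29), -112), Rational(1451, 36)) = Mul(Add(-116, -112), Rational(1451, 36)) = Mul(-228, Rational(1451, 36)) = Rational(-27569, 3)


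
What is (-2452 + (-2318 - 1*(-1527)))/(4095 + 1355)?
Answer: -3243/5450 ≈ -0.59505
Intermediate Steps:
(-2452 + (-2318 - 1*(-1527)))/(4095 + 1355) = (-2452 + (-2318 + 1527))/5450 = (-2452 - 791)*(1/5450) = -3243*1/5450 = -3243/5450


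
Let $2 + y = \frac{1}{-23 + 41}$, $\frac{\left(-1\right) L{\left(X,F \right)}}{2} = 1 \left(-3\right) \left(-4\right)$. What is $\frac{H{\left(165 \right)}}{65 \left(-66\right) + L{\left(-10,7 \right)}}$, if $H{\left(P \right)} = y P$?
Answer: $\frac{1925}{25884} \approx 0.07437$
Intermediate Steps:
$L{\left(X,F \right)} = -24$ ($L{\left(X,F \right)} = - 2 \cdot 1 \left(-3\right) \left(-4\right) = - 2 \left(\left(-3\right) \left(-4\right)\right) = \left(-2\right) 12 = -24$)
$y = - \frac{35}{18}$ ($y = -2 + \frac{1}{-23 + 41} = -2 + \frac{1}{18} = - \frac{35}{18} \approx -1.9444$)
$H{\left(P \right)} = - \frac{35 P}{18}$
$\frac{H{\left(165 \right)}}{65 \left(-66\right) + L{\left(-10,7 \right)}} = \frac{\left(- \frac{35}{18}\right) 165}{65 \left(-66\right) - 24} = - \frac{1925}{6 \left(-4290 - 24\right)} = - \frac{1925}{6 \left(-4314\right)} = \left(- \frac{1925}{6}\right) \left(- \frac{1}{4314}\right) = \frac{1925}{25884}$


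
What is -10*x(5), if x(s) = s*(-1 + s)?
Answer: -200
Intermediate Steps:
-10*x(5) = -50*(-1 + 5) = -50*4 = -10*20 = -200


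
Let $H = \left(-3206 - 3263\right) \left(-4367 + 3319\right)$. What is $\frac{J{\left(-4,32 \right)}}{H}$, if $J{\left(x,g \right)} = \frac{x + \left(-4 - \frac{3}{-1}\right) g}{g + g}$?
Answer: $- \frac{9}{108472192} \approx -8.2971 \cdot 10^{-8}$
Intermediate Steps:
$J{\left(x,g \right)} = \frac{x - g}{2 g}$ ($J{\left(x,g \right)} = \frac{x + \left(-4 - -3\right) g}{2 g} = \left(x + \left(-4 + 3\right) g\right) \frac{1}{2 g} = \left(x - g\right) \frac{1}{2 g} = \frac{x - g}{2 g}$)
$H = 6779512$ ($H = \left(-6469\right) \left(-1048\right) = 6779512$)
$\frac{J{\left(-4,32 \right)}}{H} = \frac{\frac{1}{2} \cdot \frac{1}{32} \left(-4 - 32\right)}{6779512} = \frac{1}{2} \cdot \frac{1}{32} \left(-4 - 32\right) \frac{1}{6779512} = \frac{1}{2} \cdot \frac{1}{32} \left(-36\right) \frac{1}{6779512} = \left(- \frac{9}{16}\right) \frac{1}{6779512} = - \frac{9}{108472192}$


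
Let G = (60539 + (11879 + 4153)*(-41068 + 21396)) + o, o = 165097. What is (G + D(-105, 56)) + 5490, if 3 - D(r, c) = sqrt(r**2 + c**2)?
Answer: -315150494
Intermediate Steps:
D(r, c) = 3 - sqrt(c**2 + r**2) (D(r, c) = 3 - sqrt(r**2 + c**2) = 3 - sqrt(c**2 + r**2))
G = -315155868 (G = (60539 + (11879 + 4153)*(-41068 + 21396)) + 165097 = (60539 + 16032*(-19672)) + 165097 = (60539 - 315381504) + 165097 = -315320965 + 165097 = -315155868)
(G + D(-105, 56)) + 5490 = (-315155868 + (3 - sqrt(56**2 + (-105)**2))) + 5490 = (-315155868 + (3 - sqrt(3136 + 11025))) + 5490 = (-315155868 + (3 - sqrt(14161))) + 5490 = (-315155868 + (3 - 1*119)) + 5490 = (-315155868 + (3 - 119)) + 5490 = (-315155868 - 116) + 5490 = -315155984 + 5490 = -315150494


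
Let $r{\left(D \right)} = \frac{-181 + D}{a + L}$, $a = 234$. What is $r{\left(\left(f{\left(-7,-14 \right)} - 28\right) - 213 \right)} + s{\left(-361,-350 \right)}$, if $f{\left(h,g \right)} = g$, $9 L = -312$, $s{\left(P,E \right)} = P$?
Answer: $- \frac{108593}{299} \approx -363.19$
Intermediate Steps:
$L = - \frac{104}{3}$ ($L = \frac{1}{9} \left(-312\right) = - \frac{104}{3} \approx -34.667$)
$r{\left(D \right)} = - \frac{543}{598} + \frac{3 D}{598}$ ($r{\left(D \right)} = \frac{-181 + D}{234 - \frac{104}{3}} = \frac{-181 + D}{\frac{598}{3}} = \left(-181 + D\right) \frac{3}{598} = - \frac{543}{598} + \frac{3 D}{598}$)
$r{\left(\left(f{\left(-7,-14 \right)} - 28\right) - 213 \right)} + s{\left(-361,-350 \right)} = \left(- \frac{543}{598} + \frac{3 \left(\left(-14 - 28\right) - 213\right)}{598}\right) - 361 = \left(- \frac{543}{598} + \frac{3 \left(-42 - 213\right)}{598}\right) - 361 = \left(- \frac{543}{598} + \frac{3}{598} \left(-255\right)\right) - 361 = \left(- \frac{543}{598} - \frac{765}{598}\right) - 361 = - \frac{654}{299} - 361 = - \frac{108593}{299}$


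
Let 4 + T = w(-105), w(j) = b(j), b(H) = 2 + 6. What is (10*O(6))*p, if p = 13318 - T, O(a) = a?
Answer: 798840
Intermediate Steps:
b(H) = 8
w(j) = 8
T = 4 (T = -4 + 8 = 4)
p = 13314 (p = 13318 - 1*4 = 13318 - 4 = 13314)
(10*O(6))*p = (10*6)*13314 = 60*13314 = 798840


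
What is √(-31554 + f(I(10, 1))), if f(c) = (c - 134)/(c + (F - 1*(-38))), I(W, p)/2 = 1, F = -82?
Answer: 2*I*√386498/7 ≈ 177.63*I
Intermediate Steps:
I(W, p) = 2 (I(W, p) = 2*1 = 2)
f(c) = (-134 + c)/(-44 + c) (f(c) = (c - 134)/(c + (-82 - 1*(-38))) = (-134 + c)/(c + (-82 + 38)) = (-134 + c)/(c - 44) = (-134 + c)/(-44 + c))
√(-31554 + f(I(10, 1))) = √(-31554 + (-134 + 2)/(-44 + 2)) = √(-31554 - 132/(-42)) = √(-31554 - 1/42*(-132)) = √(-31554 + 22/7) = √(-220856/7) = 2*I*√386498/7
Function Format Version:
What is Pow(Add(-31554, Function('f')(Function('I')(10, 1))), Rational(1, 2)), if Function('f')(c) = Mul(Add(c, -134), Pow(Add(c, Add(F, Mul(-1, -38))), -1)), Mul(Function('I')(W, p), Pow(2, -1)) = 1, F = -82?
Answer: Mul(Rational(2, 7), I, Pow(386498, Rational(1, 2))) ≈ Mul(177.63, I)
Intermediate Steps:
Function('I')(W, p) = 2 (Function('I')(W, p) = Mul(2, 1) = 2)
Function('f')(c) = Mul(Pow(Add(-44, c), -1), Add(-134, c)) (Function('f')(c) = Mul(Add(c, -134), Pow(Add(c, Add(-82, Mul(-1, -38))), -1)) = Mul(Add(-134, c), Pow(Add(c, Add(-82, 38)), -1)) = Mul(Add(-134, c), Pow(Add(c, -44), -1)) = Mul(Add(-134, c), Pow(Add(-44, c), -1)) = Mul(Pow(Add(-44, c), -1), Add(-134, c)))
Pow(Add(-31554, Function('f')(Function('I')(10, 1))), Rational(1, 2)) = Pow(Add(-31554, Mul(Pow(Add(-44, 2), -1), Add(-134, 2))), Rational(1, 2)) = Pow(Add(-31554, Mul(Pow(-42, -1), -132)), Rational(1, 2)) = Pow(Add(-31554, Mul(Rational(-1, 42), -132)), Rational(1, 2)) = Pow(Add(-31554, Rational(22, 7)), Rational(1, 2)) = Pow(Rational(-220856, 7), Rational(1, 2)) = Mul(Rational(2, 7), I, Pow(386498, Rational(1, 2)))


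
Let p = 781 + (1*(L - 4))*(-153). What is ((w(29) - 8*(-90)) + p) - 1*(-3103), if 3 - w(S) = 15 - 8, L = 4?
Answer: 4600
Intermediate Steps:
p = 781 (p = 781 + (1*(4 - 4))*(-153) = 781 + (1*0)*(-153) = 781 + 0*(-153) = 781 + 0 = 781)
w(S) = -4 (w(S) = 3 - (15 - 8) = 3 - 1*7 = 3 - 7 = -4)
((w(29) - 8*(-90)) + p) - 1*(-3103) = ((-4 - 8*(-90)) + 781) - 1*(-3103) = ((-4 + 720) + 781) + 3103 = (716 + 781) + 3103 = 1497 + 3103 = 4600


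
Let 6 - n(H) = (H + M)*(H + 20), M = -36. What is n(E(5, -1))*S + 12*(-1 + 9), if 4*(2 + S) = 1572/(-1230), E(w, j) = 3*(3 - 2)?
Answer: -137631/82 ≈ -1678.4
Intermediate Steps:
E(w, j) = 3 (E(w, j) = 3*1 = 3)
S = -951/410 (S = -2 + (1572/(-1230))/4 = -2 + (1572*(-1/1230))/4 = -2 + (1/4)*(-262/205) = -2 - 131/410 = -951/410 ≈ -2.3195)
n(H) = 6 - (-36 + H)*(20 + H) (n(H) = 6 - (H - 36)*(H + 20) = 6 - (-36 + H)*(20 + H))
n(E(5, -1))*S + 12*(-1 + 9) = (726 - 1*3**2 + 16*3)*(-951/410) + 12*(-1 + 9) = (726 - 1*9 + 48)*(-951/410) + 12*8 = (726 - 9 + 48)*(-951/410) + 96 = 765*(-951/410) + 96 = -145503/82 + 96 = -137631/82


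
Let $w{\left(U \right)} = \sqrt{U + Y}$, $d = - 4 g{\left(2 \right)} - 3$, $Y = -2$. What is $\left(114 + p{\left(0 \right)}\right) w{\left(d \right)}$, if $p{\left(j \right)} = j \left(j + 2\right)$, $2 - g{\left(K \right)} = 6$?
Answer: $114 \sqrt{11} \approx 378.1$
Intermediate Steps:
$g{\left(K \right)} = -4$ ($g{\left(K \right)} = 2 - 6 = -4$)
$d = 13$ ($d = \left(-4\right) \left(-4\right) - 3 = 16 - 3 = 13$)
$p{\left(j \right)} = j \left(2 + j\right)$
$w{\left(U \right)} = \sqrt{-2 + U}$ ($w{\left(U \right)} = \sqrt{U - 2} = \sqrt{-2 + U}$)
$\left(114 + p{\left(0 \right)}\right) w{\left(d \right)} = \left(114 + 0 \left(2 + 0\right)\right) \sqrt{-2 + 13} = \left(114 + 0 \cdot 2\right) \sqrt{11} = \left(114 + 0\right) \sqrt{11} = 114 \sqrt{11}$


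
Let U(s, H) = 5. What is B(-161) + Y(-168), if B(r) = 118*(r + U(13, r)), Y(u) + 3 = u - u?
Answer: -18411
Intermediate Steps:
Y(u) = -3 (Y(u) = -3 + (u - u) = -3 + 0 = -3)
B(r) = 590 + 118*r (B(r) = 118*(r + 5) = 118*(5 + r) = 590 + 118*r)
B(-161) + Y(-168) = (590 + 118*(-161)) - 3 = (590 - 18998) - 3 = -18408 - 3 = -18411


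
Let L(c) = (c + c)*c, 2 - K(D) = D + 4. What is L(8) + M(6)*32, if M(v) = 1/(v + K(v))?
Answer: 112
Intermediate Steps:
K(D) = -2 - D (K(D) = 2 - (D + 4) = 2 - (4 + D) = 2 + (-4 - D) = -2 - D)
L(c) = 2*c² (L(c) = (2*c)*c = 2*c²)
M(v) = -½ (M(v) = 1/(v + (-2 - v)) = 1/(-2) = -½)
L(8) + M(6)*32 = 2*8² - ½*32 = 2*64 - 16 = 128 - 16 = 112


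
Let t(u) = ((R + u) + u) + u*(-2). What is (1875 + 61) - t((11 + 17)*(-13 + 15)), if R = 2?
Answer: 1934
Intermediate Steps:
t(u) = 2 (t(u) = ((2 + u) + u) + u*(-2) = (2 + 2*u) - 2*u = 2)
(1875 + 61) - t((11 + 17)*(-13 + 15)) = (1875 + 61) - 1*2 = 1936 - 2 = 1934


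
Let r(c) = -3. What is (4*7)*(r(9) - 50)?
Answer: -1484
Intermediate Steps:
(4*7)*(r(9) - 50) = (4*7)*(-3 - 50) = 28*(-53) = -1484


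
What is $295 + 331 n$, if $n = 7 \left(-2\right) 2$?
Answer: $-8973$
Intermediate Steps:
$n = -28$ ($n = \left(-14\right) 2 = -28$)
$295 + 331 n = 295 + 331 \left(-28\right) = 295 - 9268 = -8973$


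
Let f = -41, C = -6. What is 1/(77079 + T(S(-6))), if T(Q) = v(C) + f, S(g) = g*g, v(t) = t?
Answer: 1/77032 ≈ 1.2982e-5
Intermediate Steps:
S(g) = g²
T(Q) = -47 (T(Q) = -6 - 41 = -47)
1/(77079 + T(S(-6))) = 1/(77079 - 47) = 1/77032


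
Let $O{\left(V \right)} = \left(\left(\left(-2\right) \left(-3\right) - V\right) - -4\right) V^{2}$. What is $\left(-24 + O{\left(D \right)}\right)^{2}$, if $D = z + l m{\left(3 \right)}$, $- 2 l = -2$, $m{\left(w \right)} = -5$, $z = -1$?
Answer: $304704$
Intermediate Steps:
$l = 1$ ($l = \left(- \frac{1}{2}\right) \left(-2\right) = 1$)
$D = -6$ ($D = -1 + 1 \left(-5\right) = -1 - 5 = -6$)
$O{\left(V \right)} = V^{2} \left(10 - V\right)$ ($O{\left(V \right)} = \left(\left(6 - V\right) + 4\right) V^{2} = \left(10 - V\right) V^{2} = V^{2} \left(10 - V\right)$)
$\left(-24 + O{\left(D \right)}\right)^{2} = \left(-24 + \left(-6\right)^{2} \left(10 - -6\right)\right)^{2} = \left(-24 + 36 \left(10 + 6\right)\right)^{2} = \left(-24 + 36 \cdot 16\right)^{2} = \left(-24 + 576\right)^{2} = 552^{2} = 304704$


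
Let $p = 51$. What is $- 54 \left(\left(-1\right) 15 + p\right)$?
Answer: $-1944$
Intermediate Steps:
$- 54 \left(\left(-1\right) 15 + p\right) = - 54 \left(\left(-1\right) 15 + 51\right) = - 54 \left(-15 + 51\right) = \left(-54\right) 36 = -1944$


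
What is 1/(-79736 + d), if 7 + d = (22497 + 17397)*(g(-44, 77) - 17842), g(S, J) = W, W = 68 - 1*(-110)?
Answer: -1/704767359 ≈ -1.4189e-9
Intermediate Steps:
W = 178 (W = 68 + 110 = 178)
g(S, J) = 178
d = -704687623 (d = -7 + (22497 + 17397)*(178 - 17842) = -7 + 39894*(-17664) = -7 - 704687616 = -704687623)
1/(-79736 + d) = 1/(-79736 - 704687623) = 1/(-704767359) = -1/704767359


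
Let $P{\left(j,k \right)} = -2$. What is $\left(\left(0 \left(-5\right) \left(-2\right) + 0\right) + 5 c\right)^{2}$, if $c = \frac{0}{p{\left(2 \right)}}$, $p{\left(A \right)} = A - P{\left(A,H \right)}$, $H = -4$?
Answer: $0$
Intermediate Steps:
$p{\left(A \right)} = 2 + A$ ($p{\left(A \right)} = A - -2 = A + 2 = 2 + A$)
$c = 0$ ($c = \frac{0}{2 + 2} = \frac{0}{4} = 0 \cdot \frac{1}{4} = 0$)
$\left(\left(0 \left(-5\right) \left(-2\right) + 0\right) + 5 c\right)^{2} = \left(\left(0 \left(-5\right) \left(-2\right) + 0\right) + 5 \cdot 0\right)^{2} = \left(\left(0 \left(-2\right) + 0\right) + 0\right)^{2} = \left(\left(0 + 0\right) + 0\right)^{2} = \left(0 + 0\right)^{2} = 0^{2} = 0$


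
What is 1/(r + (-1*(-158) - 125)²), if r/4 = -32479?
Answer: -1/128827 ≈ -7.7623e-6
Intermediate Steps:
r = -129916 (r = 4*(-32479) = -129916)
1/(r + (-1*(-158) - 125)²) = 1/(-129916 + (-1*(-158) - 125)²) = 1/(-129916 + (158 - 125)²) = 1/(-129916 + 33²) = 1/(-129916 + 1089) = 1/(-128827) = -1/128827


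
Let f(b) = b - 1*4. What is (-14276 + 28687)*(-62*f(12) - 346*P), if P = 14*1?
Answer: -76954740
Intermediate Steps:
P = 14
f(b) = -4 + b (f(b) = b - 4 = -4 + b)
(-14276 + 28687)*(-62*f(12) - 346*P) = (-14276 + 28687)*(-62*(-4 + 12) - 346*14) = 14411*(-62*8 - 4844) = 14411*(-496 - 4844) = 14411*(-5340) = -76954740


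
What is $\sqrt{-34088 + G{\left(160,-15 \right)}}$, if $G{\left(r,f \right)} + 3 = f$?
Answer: $i \sqrt{34106} \approx 184.68 i$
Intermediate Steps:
$G{\left(r,f \right)} = -3 + f$
$\sqrt{-34088 + G{\left(160,-15 \right)}} = \sqrt{-34088 - 18} = \sqrt{-34106} = i \sqrt{34106}$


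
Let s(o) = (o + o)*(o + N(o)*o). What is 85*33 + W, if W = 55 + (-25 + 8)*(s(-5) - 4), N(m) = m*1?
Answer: 6328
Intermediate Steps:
N(m) = m
s(o) = 2*o*(o + o²) (s(o) = (o + o)*(o + o*o) = (2*o)*(o + o²) = 2*o*(o + o²))
W = 3523 (W = 55 + (-25 + 8)*(2*(-5)²*(1 - 5) - 4) = 55 - 17*(2*25*(-4) - 4) = 55 - 17*(-200 - 4) = 55 - 17*(-204) = 55 + 3468 = 3523)
85*33 + W = 85*33 + 3523 = 2805 + 3523 = 6328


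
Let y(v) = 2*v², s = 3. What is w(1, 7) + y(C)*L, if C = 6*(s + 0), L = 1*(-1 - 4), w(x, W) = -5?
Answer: -3245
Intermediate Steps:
L = -5 (L = 1*(-5) = -5)
C = 18 (C = 6*(3 + 0) = 6*3 = 18)
w(1, 7) + y(C)*L = -5 + (2*18²)*(-5) = -5 + (2*324)*(-5) = -5 + 648*(-5) = -5 - 3240 = -3245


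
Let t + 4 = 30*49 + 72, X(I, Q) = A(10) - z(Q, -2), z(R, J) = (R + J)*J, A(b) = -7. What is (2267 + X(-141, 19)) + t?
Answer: 3832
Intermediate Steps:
z(R, J) = J*(J + R) (z(R, J) = (J + R)*J = J*(J + R))
X(I, Q) = -11 + 2*Q (X(I, Q) = -7 - (-2)*(-2 + Q) = -7 - (4 - 2*Q) = -7 + (-4 + 2*Q) = -11 + 2*Q)
t = 1538 (t = -4 + (30*49 + 72) = -4 + (1470 + 72) = -4 + 1542 = 1538)
(2267 + X(-141, 19)) + t = (2267 + (-11 + 2*19)) + 1538 = (2267 + (-11 + 38)) + 1538 = (2267 + 27) + 1538 = 2294 + 1538 = 3832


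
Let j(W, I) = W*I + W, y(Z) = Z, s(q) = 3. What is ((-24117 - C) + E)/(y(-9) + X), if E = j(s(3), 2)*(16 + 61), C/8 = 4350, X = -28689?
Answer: 9704/4783 ≈ 2.0289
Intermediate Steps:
j(W, I) = W + I*W (j(W, I) = I*W + W = W + I*W)
C = 34800 (C = 8*4350 = 34800)
E = 693 (E = (3*(1 + 2))*(16 + 61) = (3*3)*77 = 9*77 = 693)
((-24117 - C) + E)/(y(-9) + X) = ((-24117 - 1*34800) + 693)/(-9 - 28689) = ((-24117 - 34800) + 693)/(-28698) = (-58917 + 693)*(-1/28698) = -58224*(-1/28698) = 9704/4783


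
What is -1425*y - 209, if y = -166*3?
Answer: 709441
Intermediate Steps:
y = -498
-1425*y - 209 = -1425*(-498) - 209 = 709650 - 209 = 709441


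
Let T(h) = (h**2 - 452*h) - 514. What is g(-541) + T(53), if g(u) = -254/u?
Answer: -11718347/541 ≈ -21661.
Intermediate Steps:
T(h) = -514 + h**2 - 452*h
g(-541) + T(53) = -254/(-541) + (-514 + 53**2 - 452*53) = -254*(-1/541) + (-514 + 2809 - 23956) = 254/541 - 21661 = -11718347/541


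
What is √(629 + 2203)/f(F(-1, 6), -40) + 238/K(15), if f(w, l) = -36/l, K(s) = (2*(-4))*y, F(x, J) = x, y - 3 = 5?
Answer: -119/32 + 40*√177/9 ≈ 55.411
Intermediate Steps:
y = 8 (y = 3 + 5 = 8)
K(s) = -64 (K(s) = (2*(-4))*8 = -8*8 = -64)
√(629 + 2203)/f(F(-1, 6), -40) + 238/K(15) = √(629 + 2203)/((-36/(-40))) + 238/(-64) = √2832/((-36*(-1/40))) + 238*(-1/64) = (4*√177)/(9/10) - 119/32 = (4*√177)*(10/9) - 119/32 = 40*√177/9 - 119/32 = -119/32 + 40*√177/9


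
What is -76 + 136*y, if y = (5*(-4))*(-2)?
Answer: 5364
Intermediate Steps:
y = 40 (y = -20*(-2) = 40)
-76 + 136*y = -76 + 136*40 = -76 + 5440 = 5364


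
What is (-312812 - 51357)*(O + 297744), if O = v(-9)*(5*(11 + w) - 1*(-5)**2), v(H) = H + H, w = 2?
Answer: -108166933056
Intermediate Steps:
v(H) = 2*H
O = -720 (O = (2*(-9))*(5*(11 + 2) - 1*(-5)**2) = -18*(5*13 - 1*25) = -18*(65 - 25) = -18*40 = -720)
(-312812 - 51357)*(O + 297744) = (-312812 - 51357)*(-720 + 297744) = -364169*297024 = -108166933056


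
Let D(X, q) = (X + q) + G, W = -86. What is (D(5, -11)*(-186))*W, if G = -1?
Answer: -111972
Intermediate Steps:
D(X, q) = -1 + X + q (D(X, q) = (X + q) - 1 = -1 + X + q)
(D(5, -11)*(-186))*W = ((-1 + 5 - 11)*(-186))*(-86) = -7*(-186)*(-86) = 1302*(-86) = -111972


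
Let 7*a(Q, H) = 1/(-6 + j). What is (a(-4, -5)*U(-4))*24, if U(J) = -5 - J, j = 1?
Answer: 24/35 ≈ 0.68571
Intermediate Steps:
a(Q, H) = -1/35 (a(Q, H) = 1/(7*(-6 + 1)) = (1/7)/(-5) = (1/7)*(-1/5) = -1/35)
(a(-4, -5)*U(-4))*24 = -(-5 - 1*(-4))/35*24 = -(-5 + 4)/35*24 = -1/35*(-1)*24 = (1/35)*24 = 24/35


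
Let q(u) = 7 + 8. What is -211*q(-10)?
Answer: -3165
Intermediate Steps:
q(u) = 15
-211*q(-10) = -211*15 = -3165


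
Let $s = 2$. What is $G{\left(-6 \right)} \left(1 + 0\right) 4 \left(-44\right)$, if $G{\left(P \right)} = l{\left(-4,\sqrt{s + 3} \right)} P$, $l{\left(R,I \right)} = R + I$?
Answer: $-4224 + 1056 \sqrt{5} \approx -1862.7$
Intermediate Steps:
$l{\left(R,I \right)} = I + R$
$G{\left(P \right)} = P \left(-4 + \sqrt{5}\right)$ ($G{\left(P \right)} = \left(\sqrt{2 + 3} - 4\right) P = \left(\sqrt{5} - 4\right) P = \left(-4 + \sqrt{5}\right) P = P \left(-4 + \sqrt{5}\right)$)
$G{\left(-6 \right)} \left(1 + 0\right) 4 \left(-44\right) = - 6 \left(-4 + \sqrt{5}\right) \left(1 + 0\right) 4 \left(-44\right) = \left(24 - 6 \sqrt{5}\right) 1 \cdot 4 \left(-44\right) = \left(24 - 6 \sqrt{5}\right) 4 \left(-44\right) = \left(96 - 24 \sqrt{5}\right) \left(-44\right) = -4224 + 1056 \sqrt{5}$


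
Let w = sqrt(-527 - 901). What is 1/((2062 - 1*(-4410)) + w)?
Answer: 1618/10472053 - I*sqrt(357)/20944106 ≈ 0.00015451 - 9.0214e-7*I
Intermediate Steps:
w = 2*I*sqrt(357) (w = sqrt(-1428) = 2*I*sqrt(357) ≈ 37.789*I)
1/((2062 - 1*(-4410)) + w) = 1/((2062 - 1*(-4410)) + 2*I*sqrt(357)) = 1/((2062 + 4410) + 2*I*sqrt(357)) = 1/(6472 + 2*I*sqrt(357))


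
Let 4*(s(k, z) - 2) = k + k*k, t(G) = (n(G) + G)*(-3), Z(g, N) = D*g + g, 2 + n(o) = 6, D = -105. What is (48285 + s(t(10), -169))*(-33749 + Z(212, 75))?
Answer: -5436580695/2 ≈ -2.7183e+9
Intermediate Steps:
n(o) = 4 (n(o) = -2 + 6 = 4)
Z(g, N) = -104*g (Z(g, N) = -105*g + g = -104*g)
t(G) = -12 - 3*G (t(G) = (4 + G)*(-3) = -12 - 3*G)
s(k, z) = 2 + k/4 + k**2/4 (s(k, z) = 2 + (k + k*k)/4 = 2 + (k + k**2)/4 = 2 + (k/4 + k**2/4) = 2 + k/4 + k**2/4)
(48285 + s(t(10), -169))*(-33749 + Z(212, 75)) = (48285 + (2 + (-12 - 3*10)/4 + (-12 - 3*10)**2/4))*(-33749 - 104*212) = (48285 + (2 + (-12 - 30)/4 + (-12 - 30)**2/4))*(-33749 - 22048) = (48285 + (2 + (1/4)*(-42) + (1/4)*(-42)**2))*(-55797) = (48285 + (2 - 21/2 + (1/4)*1764))*(-55797) = (48285 + (2 - 21/2 + 441))*(-55797) = (48285 + 865/2)*(-55797) = (97435/2)*(-55797) = -5436580695/2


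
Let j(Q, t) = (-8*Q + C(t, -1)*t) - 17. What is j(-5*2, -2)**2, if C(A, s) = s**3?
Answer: 4225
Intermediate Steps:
j(Q, t) = -17 - t - 8*Q (j(Q, t) = (-8*Q + (-1)**3*t) - 17 = (-8*Q - t) - 17 = (-t - 8*Q) - 17 = -17 - t - 8*Q)
j(-5*2, -2)**2 = (-17 - 1*(-2) - (-40)*2)**2 = (-17 + 2 - 8*(-10))**2 = (-17 + 2 + 80)**2 = 65**2 = 4225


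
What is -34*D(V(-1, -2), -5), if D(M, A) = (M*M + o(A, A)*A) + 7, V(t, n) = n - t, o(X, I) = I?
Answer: -1122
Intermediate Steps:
D(M, A) = 7 + A² + M² (D(M, A) = (M*M + A*A) + 7 = (M² + A²) + 7 = (A² + M²) + 7 = 7 + A² + M²)
-34*D(V(-1, -2), -5) = -34*(7 + (-5)² + (-2 - 1*(-1))²) = -34*(7 + 25 + (-2 + 1)²) = -34*(7 + 25 + (-1)²) = -34*(7 + 25 + 1) = -34*33 = -1122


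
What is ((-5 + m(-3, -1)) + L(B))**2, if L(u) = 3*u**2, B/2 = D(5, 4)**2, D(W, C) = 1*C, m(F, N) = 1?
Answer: 9412624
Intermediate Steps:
D(W, C) = C
B = 32 (B = 2*4**2 = 2*16 = 32)
((-5 + m(-3, -1)) + L(B))**2 = ((-5 + 1) + 3*32**2)**2 = (-4 + 3*1024)**2 = (-4 + 3072)**2 = 3068**2 = 9412624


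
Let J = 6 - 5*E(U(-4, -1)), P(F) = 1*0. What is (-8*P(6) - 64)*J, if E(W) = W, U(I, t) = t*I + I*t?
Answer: 2176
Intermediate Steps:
P(F) = 0
U(I, t) = 2*I*t (U(I, t) = I*t + I*t = 2*I*t)
J = -34 (J = 6 - 10*(-4)*(-1) = 6 - 5*8 = 6 - 40 = -34)
(-8*P(6) - 64)*J = (-8*0 - 64)*(-34) = (0 - 64)*(-34) = -64*(-34) = 2176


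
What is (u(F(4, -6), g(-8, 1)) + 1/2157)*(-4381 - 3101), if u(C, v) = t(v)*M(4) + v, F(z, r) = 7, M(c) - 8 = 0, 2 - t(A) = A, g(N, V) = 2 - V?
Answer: -48418516/719 ≈ -67342.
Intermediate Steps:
t(A) = 2 - A
M(c) = 8 (M(c) = 8 + 0 = 8)
u(C, v) = 16 - 7*v (u(C, v) = (2 - v)*8 + v = (16 - 8*v) + v = 16 - 7*v)
(u(F(4, -6), g(-8, 1)) + 1/2157)*(-4381 - 3101) = ((16 - 7*(2 - 1*1)) + 1/2157)*(-4381 - 3101) = ((16 - 7*(2 - 1)) + 1/2157)*(-7482) = ((16 - 7*1) + 1/2157)*(-7482) = ((16 - 7) + 1/2157)*(-7482) = (9 + 1/2157)*(-7482) = (19414/2157)*(-7482) = -48418516/719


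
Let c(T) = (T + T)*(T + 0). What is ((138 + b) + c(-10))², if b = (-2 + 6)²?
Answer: 125316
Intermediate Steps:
c(T) = 2*T² (c(T) = (2*T)*T = 2*T²)
b = 16 (b = 4² = 16)
((138 + b) + c(-10))² = ((138 + 16) + 2*(-10)²)² = (154 + 2*100)² = (154 + 200)² = 354² = 125316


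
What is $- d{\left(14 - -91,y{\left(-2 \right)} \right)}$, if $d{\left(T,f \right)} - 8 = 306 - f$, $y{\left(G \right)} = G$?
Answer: $-316$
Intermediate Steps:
$d{\left(T,f \right)} = 314 - f$ ($d{\left(T,f \right)} = 8 - \left(-306 + f\right) = 314 - f$)
$- d{\left(14 - -91,y{\left(-2 \right)} \right)} = - (314 - -2) = - (314 + 2) = \left(-1\right) 316 = -316$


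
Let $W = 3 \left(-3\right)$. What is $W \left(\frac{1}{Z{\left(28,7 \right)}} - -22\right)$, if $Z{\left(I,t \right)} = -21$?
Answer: $- \frac{1383}{7} \approx -197.57$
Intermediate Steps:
$W = -9$
$W \left(\frac{1}{Z{\left(28,7 \right)}} - -22\right) = - 9 \left(\frac{1}{-21} - -22\right) = - 9 \left(- \frac{1}{21} + \left(-253 + 275\right)\right) = - 9 \left(- \frac{1}{21} + 22\right) = \left(-9\right) \frac{461}{21} = - \frac{1383}{7}$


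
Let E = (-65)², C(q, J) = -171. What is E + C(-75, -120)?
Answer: 4054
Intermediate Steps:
E = 4225
E + C(-75, -120) = 4225 - 171 = 4054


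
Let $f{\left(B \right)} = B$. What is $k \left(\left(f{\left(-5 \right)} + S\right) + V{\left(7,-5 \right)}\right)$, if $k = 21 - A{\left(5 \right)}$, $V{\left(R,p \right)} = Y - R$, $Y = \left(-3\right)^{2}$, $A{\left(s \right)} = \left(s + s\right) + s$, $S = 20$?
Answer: $102$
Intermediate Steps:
$A{\left(s \right)} = 3 s$ ($A{\left(s \right)} = 2 s + s = 3 s$)
$Y = 9$
$V{\left(R,p \right)} = 9 - R$
$k = 6$ ($k = 21 - 3 \cdot 5 = 21 - 15 = 6$)
$k \left(\left(f{\left(-5 \right)} + S\right) + V{\left(7,-5 \right)}\right) = 6 \left(\left(-5 + 20\right) + \left(9 - 7\right)\right) = 6 \left(15 + \left(9 - 7\right)\right) = 6 \left(15 + 2\right) = 6 \cdot 17 = 102$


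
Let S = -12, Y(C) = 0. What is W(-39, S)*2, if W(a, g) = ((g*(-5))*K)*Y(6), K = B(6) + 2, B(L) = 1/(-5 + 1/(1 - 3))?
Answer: 0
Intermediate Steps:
B(L) = -2/11 (B(L) = 1/(-5 + 1/(-2)) = 1/(-5 - ½) = 1/(-11/2) = -2/11)
K = 20/11 (K = -2/11 + 2 = 20/11 ≈ 1.8182)
W(a, g) = 0 (W(a, g) = ((g*(-5))*(20/11))*0 = (-5*g*(20/11))*0 = -100*g/11*0 = 0)
W(-39, S)*2 = 0*2 = 0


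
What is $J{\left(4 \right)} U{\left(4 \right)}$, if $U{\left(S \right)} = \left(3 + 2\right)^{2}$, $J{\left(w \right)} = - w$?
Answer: $-100$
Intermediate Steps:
$U{\left(S \right)} = 25$ ($U{\left(S \right)} = 5^{2} = 25$)
$J{\left(4 \right)} U{\left(4 \right)} = \left(-1\right) 4 \cdot 25 = \left(-4\right) 25 = -100$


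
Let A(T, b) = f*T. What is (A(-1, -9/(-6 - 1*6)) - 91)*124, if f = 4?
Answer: -11780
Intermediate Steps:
A(T, b) = 4*T
(A(-1, -9/(-6 - 1*6)) - 91)*124 = (4*(-1) - 91)*124 = (-4 - 91)*124 = -95*124 = -11780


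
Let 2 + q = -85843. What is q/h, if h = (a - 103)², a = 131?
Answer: -85845/784 ≈ -109.50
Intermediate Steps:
h = 784 (h = (131 - 103)² = 28² = 784)
q = -85845 (q = -2 - 85843 = -85845)
q/h = -85845/784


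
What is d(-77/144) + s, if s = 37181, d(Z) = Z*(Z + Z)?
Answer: 385498537/10368 ≈ 37182.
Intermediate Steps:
d(Z) = 2*Z**2 (d(Z) = Z*(2*Z) = 2*Z**2)
d(-77/144) + s = 2*(-77/144)**2 + 37181 = 2*(5929/20736) + 37181 = 5929/10368 + 37181 = 385498537/10368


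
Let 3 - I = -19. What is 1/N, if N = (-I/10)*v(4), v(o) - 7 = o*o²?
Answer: -5/781 ≈ -0.0064020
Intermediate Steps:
I = 22 (I = 3 - 1*(-19) = 3 + 19 = 22)
v(o) = 7 + o³ (v(o) = 7 + o*o² = 7 + o³)
N = -781/5 (N = (-1*22/10)*(7 + 4³) = (-22*⅒)*(7 + 64) = -11/5*71 = -781/5 ≈ -156.20)
1/N = 1/(-781/5) = -5/781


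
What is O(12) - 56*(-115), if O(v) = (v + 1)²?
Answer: 6609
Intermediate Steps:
O(v) = (1 + v)²
O(12) - 56*(-115) = (1 + 12)² - 56*(-115) = 13² + 6440 = 169 + 6440 = 6609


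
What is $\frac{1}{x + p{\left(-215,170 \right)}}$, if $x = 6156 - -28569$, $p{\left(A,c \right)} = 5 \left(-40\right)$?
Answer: $\frac{1}{34525} \approx 2.8965 \cdot 10^{-5}$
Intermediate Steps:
$p{\left(A,c \right)} = -200$
$x = 34725$ ($x = 6156 + 28569 = 34725$)
$\frac{1}{x + p{\left(-215,170 \right)}} = \frac{1}{34725 - 200} = \frac{1}{34525}$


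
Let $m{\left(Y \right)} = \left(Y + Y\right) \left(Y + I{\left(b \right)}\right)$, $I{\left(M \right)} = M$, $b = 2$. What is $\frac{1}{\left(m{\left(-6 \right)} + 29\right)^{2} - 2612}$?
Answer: $\frac{1}{3317} \approx 0.00030148$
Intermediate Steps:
$m{\left(Y \right)} = 2 Y \left(2 + Y\right)$ ($m{\left(Y \right)} = \left(Y + Y\right) \left(Y + 2\right) = 2 Y \left(2 + Y\right)$)
$\frac{1}{\left(m{\left(-6 \right)} + 29\right)^{2} - 2612} = \frac{1}{\left(2 \left(-6\right) \left(2 - 6\right) + 29\right)^{2} - 2612} = \frac{1}{\left(2 \left(-6\right) \left(-4\right) + 29\right)^{2} - 2612} = \frac{1}{\left(48 + 29\right)^{2} - 2612} = \frac{1}{77^{2} - 2612} = \frac{1}{5929 - 2612} = \frac{1}{3317}$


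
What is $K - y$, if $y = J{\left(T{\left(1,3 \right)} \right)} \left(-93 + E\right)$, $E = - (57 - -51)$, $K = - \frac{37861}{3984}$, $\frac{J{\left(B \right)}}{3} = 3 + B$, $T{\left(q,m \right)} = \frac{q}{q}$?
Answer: $\frac{9571547}{3984} \approx 2402.5$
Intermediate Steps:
$T{\left(q,m \right)} = 1$
$J{\left(B \right)} = 9 + 3 B$ ($J{\left(B \right)} = 3 \left(3 + B\right) = 9 + 3 B$)
$K = - \frac{37861}{3984}$ ($K = \left(-37861\right) \frac{1}{3984} = - \frac{37861}{3984} \approx -9.5033$)
$E = -108$ ($E = - (57 + 51) = \left(-1\right) 108 = -108$)
$y = -2412$ ($y = \left(9 + 3 \cdot 1\right) \left(-93 - 108\right) = \left(9 + 3\right) \left(-201\right) = 12 \left(-201\right) = -2412$)
$K - y = - \frac{37861}{3984} - -2412 = - \frac{37861}{3984} + 2412 = \frac{9571547}{3984}$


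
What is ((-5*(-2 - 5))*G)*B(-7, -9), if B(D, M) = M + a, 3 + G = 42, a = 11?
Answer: 2730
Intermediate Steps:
G = 39 (G = -3 + 42 = 39)
B(D, M) = 11 + M (B(D, M) = M + 11 = 11 + M)
((-5*(-2 - 5))*G)*B(-7, -9) = (-5*(-2 - 5)*39)*(11 - 9) = (-5*(-7)*39)*2 = (35*39)*2 = 1365*2 = 2730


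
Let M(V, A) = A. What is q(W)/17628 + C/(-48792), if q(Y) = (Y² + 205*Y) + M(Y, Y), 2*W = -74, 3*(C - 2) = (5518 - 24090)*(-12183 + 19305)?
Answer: 1245051473/1378374 ≈ 903.28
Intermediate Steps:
C = -44089926 (C = 2 + ((5518 - 24090)*(-12183 + 19305))/3 = 2 + (-18572*7122)/3 = 2 + (⅓)*(-132269784) = 2 - 44089928 = -44089926)
W = -37 (W = (½)*(-74) = -37)
q(Y) = Y² + 206*Y (q(Y) = (Y² + 205*Y) + Y = Y² + 206*Y)
q(W)/17628 + C/(-48792) = -37*(206 - 37)/17628 - 44089926/(-48792) = -37*169*(1/17628) - 44089926*(-1/48792) = -6253*1/17628 + 7348321/8132 = -481/1356 + 7348321/8132 = 1245051473/1378374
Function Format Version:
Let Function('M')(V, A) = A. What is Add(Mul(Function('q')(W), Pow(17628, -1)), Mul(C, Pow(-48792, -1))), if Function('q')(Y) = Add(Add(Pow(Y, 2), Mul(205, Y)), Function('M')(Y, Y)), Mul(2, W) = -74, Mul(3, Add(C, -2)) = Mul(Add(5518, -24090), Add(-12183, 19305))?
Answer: Rational(1245051473, 1378374) ≈ 903.28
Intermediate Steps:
C = -44089926 (C = Add(2, Mul(Rational(1, 3), Mul(Add(5518, -24090), Add(-12183, 19305)))) = Add(2, Mul(Rational(1, 3), Mul(-18572, 7122))) = Add(2, Mul(Rational(1, 3), -132269784)) = Add(2, -44089928) = -44089926)
W = -37 (W = Mul(Rational(1, 2), -74) = -37)
Function('q')(Y) = Add(Pow(Y, 2), Mul(206, Y)) (Function('q')(Y) = Add(Add(Pow(Y, 2), Mul(205, Y)), Y) = Add(Pow(Y, 2), Mul(206, Y)))
Add(Mul(Function('q')(W), Pow(17628, -1)), Mul(C, Pow(-48792, -1))) = Add(Mul(Mul(-37, Add(206, -37)), Pow(17628, -1)), Mul(-44089926, Pow(-48792, -1))) = Add(Mul(Mul(-37, 169), Rational(1, 17628)), Mul(-44089926, Rational(-1, 48792))) = Add(Mul(-6253, Rational(1, 17628)), Rational(7348321, 8132)) = Add(Rational(-481, 1356), Rational(7348321, 8132)) = Rational(1245051473, 1378374)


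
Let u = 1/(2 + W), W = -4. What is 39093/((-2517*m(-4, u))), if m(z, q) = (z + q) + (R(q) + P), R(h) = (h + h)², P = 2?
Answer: 26062/2517 ≈ 10.354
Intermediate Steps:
u = -½ (u = 1/(2 - 4) = 1/(-2) = -½ ≈ -0.50000)
R(h) = 4*h² (R(h) = (2*h)² = 4*h²)
m(z, q) = 2 + q + z + 4*q² (m(z, q) = (z + q) + (4*q² + 2) = (q + z) + (2 + 4*q²) = 2 + q + z + 4*q²)
39093/((-2517*m(-4, u))) = 39093/((-2517*(2 - ½ - 4 + 4*(-½)²))) = 39093/((-2517*(2 - ½ - 4 + 4*(¼)))) = 39093/((-2517*(2 - ½ - 4 + 1))) = 39093/((-2517*(-3/2))) = 39093/(7551/2) = 39093*(2/7551) = 26062/2517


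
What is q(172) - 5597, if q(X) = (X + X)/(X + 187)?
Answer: -2008979/359 ≈ -5596.0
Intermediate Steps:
q(X) = 2*X/(187 + X) (q(X) = (2*X)/(187 + X) = 2*X/(187 + X))
q(172) - 5597 = 2*172/(187 + 172) - 5597 = 2*172/359 - 5597 = 2*172*(1/359) - 5597 = 344/359 - 5597 = -2008979/359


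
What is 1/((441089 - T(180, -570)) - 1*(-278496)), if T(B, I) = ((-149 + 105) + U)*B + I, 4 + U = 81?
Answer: 1/714215 ≈ 1.4001e-6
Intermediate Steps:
U = 77 (U = -4 + 81 = 77)
T(B, I) = I + 33*B (T(B, I) = ((-149 + 105) + 77)*B + I = (-44 + 77)*B + I = 33*B + I = I + 33*B)
1/((441089 - T(180, -570)) - 1*(-278496)) = 1/((441089 - (-570 + 33*180)) - 1*(-278496)) = 1/((441089 - (-570 + 5940)) + 278496) = 1/((441089 - 1*5370) + 278496) = 1/((441089 - 5370) + 278496) = 1/(435719 + 278496) = 1/714215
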